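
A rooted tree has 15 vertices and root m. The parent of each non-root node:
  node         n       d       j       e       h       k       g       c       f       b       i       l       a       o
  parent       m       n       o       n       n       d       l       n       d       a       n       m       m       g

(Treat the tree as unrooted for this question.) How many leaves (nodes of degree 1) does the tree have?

8

Degree-1 nodes: b, c, e, f, h, i, j, k — 8 of them.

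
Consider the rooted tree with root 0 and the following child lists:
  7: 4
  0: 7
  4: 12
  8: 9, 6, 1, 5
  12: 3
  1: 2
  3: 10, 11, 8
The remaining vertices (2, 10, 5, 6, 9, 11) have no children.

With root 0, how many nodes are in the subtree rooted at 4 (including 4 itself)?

The subtree rooted at 4 contains: 4, 12, 3, 8, 11, 10, 6, 1, 9, 5, 2 — 11 nodes.

11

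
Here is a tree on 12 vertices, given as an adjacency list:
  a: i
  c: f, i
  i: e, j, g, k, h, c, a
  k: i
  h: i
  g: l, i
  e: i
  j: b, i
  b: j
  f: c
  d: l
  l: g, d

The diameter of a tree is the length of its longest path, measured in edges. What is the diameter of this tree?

5

BFS from d reaches f last, at distance 5; BFS from f confirms no node is farther.
Path: d – l – g – i – c – f.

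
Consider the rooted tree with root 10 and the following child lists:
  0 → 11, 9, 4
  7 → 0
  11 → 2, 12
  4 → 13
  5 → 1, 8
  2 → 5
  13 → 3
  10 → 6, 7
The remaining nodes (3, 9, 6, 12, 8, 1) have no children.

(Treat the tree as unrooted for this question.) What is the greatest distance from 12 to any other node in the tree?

5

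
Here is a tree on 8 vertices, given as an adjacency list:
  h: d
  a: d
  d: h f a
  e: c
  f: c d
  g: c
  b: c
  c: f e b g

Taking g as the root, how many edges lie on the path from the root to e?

Climbing from e to the root: e → c → g. That's 2 steps.

2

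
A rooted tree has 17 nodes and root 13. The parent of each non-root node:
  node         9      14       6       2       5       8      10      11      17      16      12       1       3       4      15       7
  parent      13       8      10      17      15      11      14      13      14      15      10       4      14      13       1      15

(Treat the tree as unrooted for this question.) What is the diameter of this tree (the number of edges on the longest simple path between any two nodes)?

Starting from 16, a farthest node is 12 at distance 9.
One longest path: 16 - 15 - 1 - 4 - 13 - 11 - 8 - 14 - 10 - 12.
So the diameter is 9.

9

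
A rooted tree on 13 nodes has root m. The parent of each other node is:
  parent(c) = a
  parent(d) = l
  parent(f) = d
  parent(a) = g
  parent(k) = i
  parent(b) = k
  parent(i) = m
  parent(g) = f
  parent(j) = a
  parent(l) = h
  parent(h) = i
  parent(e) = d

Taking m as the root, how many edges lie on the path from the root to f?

m–i–h–l–d–f — 5 edges.

5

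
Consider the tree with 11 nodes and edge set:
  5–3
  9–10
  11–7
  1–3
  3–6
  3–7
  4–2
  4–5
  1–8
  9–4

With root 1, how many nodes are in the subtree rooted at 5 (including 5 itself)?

Descendants of 5 (including itself): 5, 4, 2, 9, 10. That's 5.

5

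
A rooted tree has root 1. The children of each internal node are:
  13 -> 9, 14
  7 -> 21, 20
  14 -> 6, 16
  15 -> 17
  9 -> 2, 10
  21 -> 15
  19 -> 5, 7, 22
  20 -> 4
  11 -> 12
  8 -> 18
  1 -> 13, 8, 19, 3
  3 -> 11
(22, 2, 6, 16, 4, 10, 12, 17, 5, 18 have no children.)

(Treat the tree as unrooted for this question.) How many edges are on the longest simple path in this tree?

A longest path is 17 - 15 - 21 - 7 - 19 - 1 - 13 - 9 - 2, with 8 edges.

8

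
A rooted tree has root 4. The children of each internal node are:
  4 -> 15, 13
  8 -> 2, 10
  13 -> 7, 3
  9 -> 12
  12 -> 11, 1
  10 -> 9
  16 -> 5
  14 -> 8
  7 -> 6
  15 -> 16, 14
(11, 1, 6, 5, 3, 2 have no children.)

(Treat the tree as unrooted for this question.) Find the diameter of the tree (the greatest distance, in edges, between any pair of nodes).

10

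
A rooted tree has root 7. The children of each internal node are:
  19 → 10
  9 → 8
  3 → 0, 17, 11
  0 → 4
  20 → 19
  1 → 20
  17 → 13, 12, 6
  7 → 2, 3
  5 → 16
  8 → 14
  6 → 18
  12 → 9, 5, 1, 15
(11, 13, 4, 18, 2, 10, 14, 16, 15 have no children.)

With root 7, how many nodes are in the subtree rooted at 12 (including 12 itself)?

11

The subtree rooted at 12 contains: 12, 1, 5, 9, 15, 20, 16, 8, 19, 14, 10 — 11 nodes.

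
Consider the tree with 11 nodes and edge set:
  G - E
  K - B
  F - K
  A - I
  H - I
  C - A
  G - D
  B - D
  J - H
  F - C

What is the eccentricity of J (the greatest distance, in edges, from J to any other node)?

Distances from J peak at 10, attained at E.
J – H – I – A – C – F – K – B – D – G – E

10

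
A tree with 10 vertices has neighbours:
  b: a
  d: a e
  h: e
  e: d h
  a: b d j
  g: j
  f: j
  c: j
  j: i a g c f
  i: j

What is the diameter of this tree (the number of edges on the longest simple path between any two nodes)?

5

Starting from h, a farthest node is c at distance 5.
One longest path: h–e–d–a–j–c.
So the diameter is 5.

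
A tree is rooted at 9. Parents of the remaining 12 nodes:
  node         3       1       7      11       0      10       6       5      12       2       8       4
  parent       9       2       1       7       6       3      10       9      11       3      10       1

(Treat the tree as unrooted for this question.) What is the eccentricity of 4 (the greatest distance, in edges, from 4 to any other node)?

6

Distances from 4 peak at 6, attained at 0.
4 – 1 – 2 – 3 – 10 – 6 – 0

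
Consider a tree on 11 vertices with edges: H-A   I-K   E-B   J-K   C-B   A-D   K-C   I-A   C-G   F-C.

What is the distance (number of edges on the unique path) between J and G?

3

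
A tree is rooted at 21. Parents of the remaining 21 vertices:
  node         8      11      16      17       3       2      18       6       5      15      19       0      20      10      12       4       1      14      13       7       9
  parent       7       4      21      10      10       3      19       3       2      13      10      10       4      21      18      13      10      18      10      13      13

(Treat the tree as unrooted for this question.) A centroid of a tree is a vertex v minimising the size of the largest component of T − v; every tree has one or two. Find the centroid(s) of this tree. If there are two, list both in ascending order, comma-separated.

10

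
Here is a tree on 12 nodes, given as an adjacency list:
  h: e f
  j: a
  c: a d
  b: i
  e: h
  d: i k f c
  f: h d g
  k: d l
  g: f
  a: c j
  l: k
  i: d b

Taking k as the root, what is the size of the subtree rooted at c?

c's subtree: {c, a, j}, size 3.

3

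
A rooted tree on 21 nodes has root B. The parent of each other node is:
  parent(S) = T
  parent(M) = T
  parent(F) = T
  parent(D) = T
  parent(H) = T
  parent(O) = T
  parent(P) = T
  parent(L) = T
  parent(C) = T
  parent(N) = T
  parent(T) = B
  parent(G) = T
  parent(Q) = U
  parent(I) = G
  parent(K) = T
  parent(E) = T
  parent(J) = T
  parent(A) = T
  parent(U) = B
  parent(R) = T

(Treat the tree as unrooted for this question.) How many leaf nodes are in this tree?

The leaves are A, C, D, E, F, H, I, J, K, L, M, N, O, P, Q, R, S.
That is 17 leaves.

17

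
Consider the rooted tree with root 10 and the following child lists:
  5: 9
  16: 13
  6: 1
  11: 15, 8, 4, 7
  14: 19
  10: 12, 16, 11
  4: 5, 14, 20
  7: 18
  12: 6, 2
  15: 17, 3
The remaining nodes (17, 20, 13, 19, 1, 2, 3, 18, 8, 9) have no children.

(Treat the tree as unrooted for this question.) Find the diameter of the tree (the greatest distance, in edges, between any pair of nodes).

7

A longest path is 1 - 6 - 12 - 10 - 11 - 4 - 5 - 9, with 7 edges.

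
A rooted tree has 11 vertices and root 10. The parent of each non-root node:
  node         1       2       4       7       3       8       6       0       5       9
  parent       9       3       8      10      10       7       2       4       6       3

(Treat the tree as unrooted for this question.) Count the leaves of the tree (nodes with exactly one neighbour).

3

The leaves are 0, 1, 5.
That is 3 leaves.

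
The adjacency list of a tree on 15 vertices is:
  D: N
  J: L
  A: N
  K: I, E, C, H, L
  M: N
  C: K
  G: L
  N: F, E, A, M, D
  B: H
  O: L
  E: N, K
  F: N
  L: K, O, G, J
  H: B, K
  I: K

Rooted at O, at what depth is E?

Path from O to E: O → L → K → E, which has 3 edges.

3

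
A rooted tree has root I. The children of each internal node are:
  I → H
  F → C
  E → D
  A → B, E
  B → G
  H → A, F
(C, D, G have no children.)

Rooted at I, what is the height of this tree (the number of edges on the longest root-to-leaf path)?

4

G sits deepest: I – H – A – B – G — 4 edges from the root.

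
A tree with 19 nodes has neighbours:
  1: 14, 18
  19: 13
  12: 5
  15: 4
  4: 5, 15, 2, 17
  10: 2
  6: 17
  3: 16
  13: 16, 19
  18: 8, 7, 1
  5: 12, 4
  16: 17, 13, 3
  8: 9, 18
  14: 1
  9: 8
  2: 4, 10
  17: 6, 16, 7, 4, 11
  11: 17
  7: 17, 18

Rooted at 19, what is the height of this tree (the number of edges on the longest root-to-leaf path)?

7

14 sits deepest: 19 → 13 → 16 → 17 → 7 → 18 → 1 → 14 — 7 edges from the root.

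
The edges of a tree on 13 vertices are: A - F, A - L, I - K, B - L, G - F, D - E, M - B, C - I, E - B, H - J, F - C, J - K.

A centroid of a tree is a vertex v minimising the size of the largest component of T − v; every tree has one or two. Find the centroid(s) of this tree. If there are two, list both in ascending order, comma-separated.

F

Removing F splits the tree into components of sizes 6, 5, 1; the largest is 6 ≤ ⌊13/2⌋ = 6.
No neighbour of F does as well, so F is the unique centroid.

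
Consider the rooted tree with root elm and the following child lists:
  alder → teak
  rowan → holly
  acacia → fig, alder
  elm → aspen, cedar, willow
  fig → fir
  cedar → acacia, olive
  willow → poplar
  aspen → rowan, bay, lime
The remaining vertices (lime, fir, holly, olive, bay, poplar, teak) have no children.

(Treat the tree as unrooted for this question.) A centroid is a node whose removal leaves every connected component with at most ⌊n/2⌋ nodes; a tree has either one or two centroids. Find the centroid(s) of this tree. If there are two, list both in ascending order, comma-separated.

elm

Removing elm splits the tree into components of sizes 7, 5, 2; the largest is 7 ≤ ⌊15/2⌋ = 7.
No neighbour of elm does as well, so elm is the unique centroid.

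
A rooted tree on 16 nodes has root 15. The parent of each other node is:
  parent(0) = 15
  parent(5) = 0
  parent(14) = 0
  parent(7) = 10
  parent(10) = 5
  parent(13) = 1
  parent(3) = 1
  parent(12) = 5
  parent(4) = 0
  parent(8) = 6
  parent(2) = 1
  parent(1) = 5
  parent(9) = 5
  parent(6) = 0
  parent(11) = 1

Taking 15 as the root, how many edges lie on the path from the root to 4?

2

15–0–4 — 2 edges.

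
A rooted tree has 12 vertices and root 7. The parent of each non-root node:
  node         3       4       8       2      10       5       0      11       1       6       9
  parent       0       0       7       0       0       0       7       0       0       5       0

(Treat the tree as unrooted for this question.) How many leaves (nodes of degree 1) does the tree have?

9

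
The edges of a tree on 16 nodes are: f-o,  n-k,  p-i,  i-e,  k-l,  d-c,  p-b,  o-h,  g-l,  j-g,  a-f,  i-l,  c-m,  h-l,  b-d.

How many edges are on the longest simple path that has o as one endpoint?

8

A farthest node from o is m.
The path o-h-l-i-p-b-d-c-m has 8 edges.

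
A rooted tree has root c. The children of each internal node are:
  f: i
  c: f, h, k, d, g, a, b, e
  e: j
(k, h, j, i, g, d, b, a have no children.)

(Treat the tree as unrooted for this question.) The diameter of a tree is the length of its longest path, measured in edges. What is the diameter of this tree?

4

A longest path is i – f – c – e – j, with 4 edges.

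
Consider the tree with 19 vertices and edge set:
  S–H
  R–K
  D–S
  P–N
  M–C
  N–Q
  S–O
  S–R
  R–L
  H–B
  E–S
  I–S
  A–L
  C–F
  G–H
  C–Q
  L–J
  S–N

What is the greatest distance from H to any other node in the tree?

Distances from H peak at 5, attained at F (M also at distance 5).
H – S – N – Q – C – F

5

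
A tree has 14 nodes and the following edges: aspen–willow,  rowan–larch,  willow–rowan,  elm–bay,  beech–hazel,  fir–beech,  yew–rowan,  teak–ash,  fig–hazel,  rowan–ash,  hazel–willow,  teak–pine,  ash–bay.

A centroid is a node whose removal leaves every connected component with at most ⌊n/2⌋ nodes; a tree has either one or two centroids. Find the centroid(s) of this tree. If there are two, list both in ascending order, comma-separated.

Removing rowan splits the tree into components of sizes 6, 5, 1, 1; the largest is 6 ≤ ⌊14/2⌋ = 7.
No neighbour of rowan does as well, so rowan is the unique centroid.

rowan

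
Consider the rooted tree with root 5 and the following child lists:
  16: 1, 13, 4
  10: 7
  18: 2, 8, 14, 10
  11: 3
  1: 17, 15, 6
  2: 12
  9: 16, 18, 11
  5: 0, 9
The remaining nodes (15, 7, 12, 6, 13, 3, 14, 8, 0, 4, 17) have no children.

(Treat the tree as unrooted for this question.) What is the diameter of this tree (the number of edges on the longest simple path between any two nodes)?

Starting from 7, a farthest node is 6 at distance 6.
One longest path: 7 – 10 – 18 – 9 – 16 – 1 – 6.
So the diameter is 6.

6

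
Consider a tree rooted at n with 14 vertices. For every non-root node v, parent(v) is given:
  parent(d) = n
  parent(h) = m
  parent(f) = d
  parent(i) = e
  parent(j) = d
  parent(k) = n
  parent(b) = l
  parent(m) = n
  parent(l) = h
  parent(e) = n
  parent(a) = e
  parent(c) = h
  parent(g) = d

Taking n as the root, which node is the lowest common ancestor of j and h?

Path j→root: j d n; path h→root: h m n.
First common node: n.

n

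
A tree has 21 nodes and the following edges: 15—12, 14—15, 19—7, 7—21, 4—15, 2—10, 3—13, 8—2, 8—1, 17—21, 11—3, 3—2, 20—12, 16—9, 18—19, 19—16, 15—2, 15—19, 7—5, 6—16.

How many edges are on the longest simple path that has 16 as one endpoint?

The node farthest from 16 is 11 (13, 1 also at distance 5), via 16 – 19 – 15 – 2 – 3 – 11 — 5 edges.

5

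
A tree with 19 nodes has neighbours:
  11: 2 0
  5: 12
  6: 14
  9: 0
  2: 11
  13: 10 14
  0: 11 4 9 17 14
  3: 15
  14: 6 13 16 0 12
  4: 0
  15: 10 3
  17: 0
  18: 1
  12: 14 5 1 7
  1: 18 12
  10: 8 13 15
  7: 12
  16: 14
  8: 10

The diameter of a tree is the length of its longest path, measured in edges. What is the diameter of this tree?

7

A longest path is 3 – 15 – 10 – 13 – 14 – 0 – 11 – 2, with 7 edges.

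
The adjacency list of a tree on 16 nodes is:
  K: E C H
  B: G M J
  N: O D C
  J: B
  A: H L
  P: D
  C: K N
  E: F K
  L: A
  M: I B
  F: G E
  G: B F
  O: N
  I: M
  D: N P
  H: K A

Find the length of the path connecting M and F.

M–B–G–F: 3 edges.

3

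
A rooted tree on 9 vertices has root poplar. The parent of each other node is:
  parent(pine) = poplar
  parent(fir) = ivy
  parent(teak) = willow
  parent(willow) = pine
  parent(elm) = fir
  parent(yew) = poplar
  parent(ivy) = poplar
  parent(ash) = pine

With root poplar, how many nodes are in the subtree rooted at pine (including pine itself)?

Descendants of pine (including itself): pine, willow, ash, teak. That's 4.

4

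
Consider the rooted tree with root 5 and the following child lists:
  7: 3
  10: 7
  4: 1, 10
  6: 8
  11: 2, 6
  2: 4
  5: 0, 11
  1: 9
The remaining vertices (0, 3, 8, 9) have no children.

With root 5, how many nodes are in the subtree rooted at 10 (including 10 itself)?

3

Descendants of 10 (including itself): 10, 7, 3. That's 3.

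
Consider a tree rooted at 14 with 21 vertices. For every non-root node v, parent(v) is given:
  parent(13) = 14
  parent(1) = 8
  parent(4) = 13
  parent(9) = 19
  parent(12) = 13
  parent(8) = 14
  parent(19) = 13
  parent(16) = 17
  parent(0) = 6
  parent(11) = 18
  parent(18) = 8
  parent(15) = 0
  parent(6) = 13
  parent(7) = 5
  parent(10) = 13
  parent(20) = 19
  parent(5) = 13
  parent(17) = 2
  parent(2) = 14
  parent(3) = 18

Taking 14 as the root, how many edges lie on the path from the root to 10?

Climbing from 10 to the root: 10 – 13 – 14. That's 2 steps.

2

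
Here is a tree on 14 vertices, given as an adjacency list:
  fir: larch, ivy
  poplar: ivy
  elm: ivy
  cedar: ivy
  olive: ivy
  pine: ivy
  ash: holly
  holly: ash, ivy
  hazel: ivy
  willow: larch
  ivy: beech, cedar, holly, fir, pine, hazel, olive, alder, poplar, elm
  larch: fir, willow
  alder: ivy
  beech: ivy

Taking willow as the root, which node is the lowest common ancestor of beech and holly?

ivy

Ancestors of beech (toward the root): beech, ivy, fir, larch, willow.
Ancestors of holly: holly, ivy, fir, larch, willow.
The deepest node appearing in both lists is ivy.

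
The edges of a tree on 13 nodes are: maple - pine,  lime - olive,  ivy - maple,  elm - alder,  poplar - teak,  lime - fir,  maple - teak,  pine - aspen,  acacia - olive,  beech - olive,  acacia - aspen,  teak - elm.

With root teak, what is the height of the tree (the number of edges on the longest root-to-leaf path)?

7

The longest root-to-leaf path is teak – maple – pine – aspen – acacia – olive – lime – fir (7 edges).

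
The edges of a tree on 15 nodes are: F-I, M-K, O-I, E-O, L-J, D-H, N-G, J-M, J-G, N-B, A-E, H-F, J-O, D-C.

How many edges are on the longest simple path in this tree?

Starting from C, a farthest node is B at distance 9.
One longest path: C-D-H-F-I-O-J-G-N-B.
So the diameter is 9.

9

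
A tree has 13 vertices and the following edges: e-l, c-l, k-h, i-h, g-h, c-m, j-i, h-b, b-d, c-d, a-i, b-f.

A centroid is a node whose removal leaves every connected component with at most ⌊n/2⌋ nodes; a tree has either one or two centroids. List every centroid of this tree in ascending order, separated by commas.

Delete b: the remaining components have sizes 6, 5, 1. Max 6 ≤ 6, so b is a centroid.
No neighbour of b does as well, so b is the unique centroid.

b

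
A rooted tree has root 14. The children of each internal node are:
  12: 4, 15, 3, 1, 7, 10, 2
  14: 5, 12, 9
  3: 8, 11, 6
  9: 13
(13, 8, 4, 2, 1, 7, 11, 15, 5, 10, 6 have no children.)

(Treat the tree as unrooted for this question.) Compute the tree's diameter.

5

Starting from 13, a farthest node is 6 at distance 5.
One longest path: 13 – 9 – 14 – 12 – 3 – 6.
So the diameter is 5.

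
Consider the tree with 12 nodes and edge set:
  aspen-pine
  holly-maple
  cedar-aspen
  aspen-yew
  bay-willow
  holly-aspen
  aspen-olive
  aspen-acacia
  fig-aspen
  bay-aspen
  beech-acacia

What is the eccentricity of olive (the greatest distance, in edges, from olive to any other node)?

The node farthest from olive is maple (willow, beech also at distance 3), via olive – aspen – holly – maple — 3 edges.

3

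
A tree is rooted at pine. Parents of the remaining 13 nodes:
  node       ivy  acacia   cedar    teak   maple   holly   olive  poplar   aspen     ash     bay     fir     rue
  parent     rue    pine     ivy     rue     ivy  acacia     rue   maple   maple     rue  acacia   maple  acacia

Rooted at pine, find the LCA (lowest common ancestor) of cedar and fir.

ivy

cedar's ancestor chain is cedar, ivy, rue, acacia, pine and fir's is fir, maple, ivy, rue, acacia, pine; they first meet at ivy.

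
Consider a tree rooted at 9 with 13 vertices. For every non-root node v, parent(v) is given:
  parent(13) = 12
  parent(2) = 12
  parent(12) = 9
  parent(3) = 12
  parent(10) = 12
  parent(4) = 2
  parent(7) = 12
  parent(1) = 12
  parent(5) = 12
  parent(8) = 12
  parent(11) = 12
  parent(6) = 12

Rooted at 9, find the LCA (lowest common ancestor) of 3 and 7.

12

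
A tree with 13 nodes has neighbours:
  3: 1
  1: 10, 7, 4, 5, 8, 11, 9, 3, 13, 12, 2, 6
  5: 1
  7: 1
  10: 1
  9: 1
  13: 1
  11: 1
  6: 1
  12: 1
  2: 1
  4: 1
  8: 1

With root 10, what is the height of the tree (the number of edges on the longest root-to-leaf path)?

5 sits deepest: 10 – 1 – 5 — 2 edges from the root.

2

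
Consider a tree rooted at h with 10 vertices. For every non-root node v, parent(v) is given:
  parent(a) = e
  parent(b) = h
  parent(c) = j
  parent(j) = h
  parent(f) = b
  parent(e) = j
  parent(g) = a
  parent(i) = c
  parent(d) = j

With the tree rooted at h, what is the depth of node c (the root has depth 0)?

Climbing from c to the root: c → j → h. That's 2 steps.

2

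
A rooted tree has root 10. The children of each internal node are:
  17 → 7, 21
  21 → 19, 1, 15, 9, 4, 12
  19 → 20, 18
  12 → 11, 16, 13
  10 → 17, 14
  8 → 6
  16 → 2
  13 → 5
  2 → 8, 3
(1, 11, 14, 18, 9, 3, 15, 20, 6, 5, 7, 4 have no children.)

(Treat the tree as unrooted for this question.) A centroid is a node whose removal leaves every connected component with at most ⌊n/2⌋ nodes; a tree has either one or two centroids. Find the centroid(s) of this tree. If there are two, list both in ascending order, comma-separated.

21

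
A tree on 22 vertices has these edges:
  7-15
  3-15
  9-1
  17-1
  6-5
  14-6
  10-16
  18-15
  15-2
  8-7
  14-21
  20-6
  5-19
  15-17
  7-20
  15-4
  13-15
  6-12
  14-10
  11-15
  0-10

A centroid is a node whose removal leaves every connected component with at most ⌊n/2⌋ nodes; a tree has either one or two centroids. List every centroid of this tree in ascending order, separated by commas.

Delete 7: the remaining components have sizes 10, 10, 1. Max 10 ≤ 11, so 7 is a centroid.
Every other node leaves some component of size > 11, so the centroid is unique.

7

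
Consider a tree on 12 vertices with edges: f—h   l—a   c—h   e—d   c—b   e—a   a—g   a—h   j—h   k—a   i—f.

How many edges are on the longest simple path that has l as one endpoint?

Distances from l peak at 4, attained at b (i also at distance 4).
l – a – h – c – b

4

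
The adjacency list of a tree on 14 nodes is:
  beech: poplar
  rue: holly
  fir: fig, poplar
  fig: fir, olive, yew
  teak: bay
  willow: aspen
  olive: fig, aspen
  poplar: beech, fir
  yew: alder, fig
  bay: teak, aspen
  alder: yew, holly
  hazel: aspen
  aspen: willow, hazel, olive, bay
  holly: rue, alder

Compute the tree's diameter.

A longest path is teak–bay–aspen–olive–fig–yew–alder–holly–rue, with 8 edges.

8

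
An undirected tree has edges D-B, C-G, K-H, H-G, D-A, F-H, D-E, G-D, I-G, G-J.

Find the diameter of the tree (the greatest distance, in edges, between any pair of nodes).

A longest path is F–H–G–D–E, with 4 edges.

4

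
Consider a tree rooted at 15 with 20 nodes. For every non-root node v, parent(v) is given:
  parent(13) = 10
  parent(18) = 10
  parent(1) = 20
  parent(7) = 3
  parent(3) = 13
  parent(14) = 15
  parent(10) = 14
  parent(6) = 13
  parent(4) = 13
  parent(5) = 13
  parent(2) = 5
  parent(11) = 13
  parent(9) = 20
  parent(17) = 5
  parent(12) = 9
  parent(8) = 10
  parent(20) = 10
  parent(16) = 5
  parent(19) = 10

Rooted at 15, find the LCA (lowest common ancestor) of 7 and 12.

7's ancestor chain is 7, 3, 13, 10, 14, 15 and 12's is 12, 9, 20, 10, 14, 15; they first meet at 10.

10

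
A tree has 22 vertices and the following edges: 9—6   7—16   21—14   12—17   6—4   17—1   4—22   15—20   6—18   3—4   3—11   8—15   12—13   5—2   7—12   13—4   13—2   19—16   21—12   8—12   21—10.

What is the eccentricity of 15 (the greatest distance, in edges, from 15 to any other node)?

6

Distances from 15 peak at 6, attained at 18 (9, 11 also at distance 6).
15–8–12–13–4–6–18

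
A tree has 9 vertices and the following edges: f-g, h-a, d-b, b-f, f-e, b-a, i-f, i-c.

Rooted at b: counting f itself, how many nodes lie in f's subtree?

f's subtree: {f, g, i, e, c}, size 5.

5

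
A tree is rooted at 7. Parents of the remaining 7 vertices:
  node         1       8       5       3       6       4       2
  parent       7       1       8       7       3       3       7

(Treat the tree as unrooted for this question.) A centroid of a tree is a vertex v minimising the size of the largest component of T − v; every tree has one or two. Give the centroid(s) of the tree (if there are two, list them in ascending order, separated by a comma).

Delete 7: the remaining components have sizes 3, 3, 1. Max 3 ≤ 4, so 7 is a centroid.
No neighbour of 7 does as well, so 7 is the unique centroid.

7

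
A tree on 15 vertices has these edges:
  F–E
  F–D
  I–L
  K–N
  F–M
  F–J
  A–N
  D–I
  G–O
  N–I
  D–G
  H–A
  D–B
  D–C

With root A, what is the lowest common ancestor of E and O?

D

Path E→root: E F D I N A; path O→root: O G D I N A.
First common node: D.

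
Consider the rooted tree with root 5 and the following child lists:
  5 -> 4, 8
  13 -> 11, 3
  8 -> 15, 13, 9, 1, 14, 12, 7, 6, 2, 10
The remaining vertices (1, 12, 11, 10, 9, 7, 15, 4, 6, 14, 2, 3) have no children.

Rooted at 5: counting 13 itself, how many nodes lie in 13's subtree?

3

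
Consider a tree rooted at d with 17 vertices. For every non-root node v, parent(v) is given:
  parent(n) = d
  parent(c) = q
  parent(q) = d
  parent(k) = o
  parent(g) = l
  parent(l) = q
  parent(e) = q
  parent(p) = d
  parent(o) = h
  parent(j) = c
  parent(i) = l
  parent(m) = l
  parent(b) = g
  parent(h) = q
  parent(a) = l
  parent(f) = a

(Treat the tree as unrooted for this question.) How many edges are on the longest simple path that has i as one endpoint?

5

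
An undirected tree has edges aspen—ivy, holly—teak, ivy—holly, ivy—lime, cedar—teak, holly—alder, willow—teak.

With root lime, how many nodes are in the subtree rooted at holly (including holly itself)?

Descendants of holly (including itself): holly, alder, teak, cedar, willow. That's 5.

5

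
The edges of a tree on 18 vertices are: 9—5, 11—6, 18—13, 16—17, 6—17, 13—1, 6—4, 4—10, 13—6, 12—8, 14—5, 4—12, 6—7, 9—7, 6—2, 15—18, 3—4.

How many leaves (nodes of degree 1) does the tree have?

9

The leaves are 1, 2, 3, 8, 10, 11, 14, 15, 16.
That is 9 leaves.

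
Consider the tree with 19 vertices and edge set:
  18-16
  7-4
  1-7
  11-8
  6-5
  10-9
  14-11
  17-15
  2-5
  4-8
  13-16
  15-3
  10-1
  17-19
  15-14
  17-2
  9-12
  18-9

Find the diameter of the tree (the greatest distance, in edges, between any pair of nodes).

15

Starting from 13, a farthest node is 6 at distance 15.
One longest path: 13 – 16 – 18 – 9 – 10 – 1 – 7 – 4 – 8 – 11 – 14 – 15 – 17 – 2 – 5 – 6.
So the diameter is 15.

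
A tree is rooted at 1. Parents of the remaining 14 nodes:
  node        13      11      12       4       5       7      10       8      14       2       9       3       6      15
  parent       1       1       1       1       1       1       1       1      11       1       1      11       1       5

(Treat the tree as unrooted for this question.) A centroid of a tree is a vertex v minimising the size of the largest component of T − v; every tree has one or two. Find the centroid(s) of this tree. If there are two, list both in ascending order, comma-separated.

1

Removing 1 splits the tree into components of sizes 3, 2, 1, 1, 1, 1, 1, 1, 1, 1, 1; the largest is 3 ≤ ⌊15/2⌋ = 7.
No neighbour of 1 does as well, so 1 is the unique centroid.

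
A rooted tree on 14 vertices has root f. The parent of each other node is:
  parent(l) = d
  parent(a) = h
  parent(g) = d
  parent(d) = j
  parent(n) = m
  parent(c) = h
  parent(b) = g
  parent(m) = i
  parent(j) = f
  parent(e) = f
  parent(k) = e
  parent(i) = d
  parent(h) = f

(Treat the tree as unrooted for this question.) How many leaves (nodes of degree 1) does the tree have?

6

The leaves are a, b, c, k, l, n.
That is 6 leaves.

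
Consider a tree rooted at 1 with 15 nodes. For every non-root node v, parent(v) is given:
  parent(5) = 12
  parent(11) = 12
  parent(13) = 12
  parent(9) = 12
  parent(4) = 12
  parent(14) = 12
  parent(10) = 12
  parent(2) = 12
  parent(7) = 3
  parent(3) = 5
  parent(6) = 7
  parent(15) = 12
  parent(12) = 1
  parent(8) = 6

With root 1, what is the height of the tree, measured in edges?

6

A deepest node is 8, reached by 1 – 12 – 5 – 3 – 7 – 6 – 8.
That path has 6 edges, so the height is 6.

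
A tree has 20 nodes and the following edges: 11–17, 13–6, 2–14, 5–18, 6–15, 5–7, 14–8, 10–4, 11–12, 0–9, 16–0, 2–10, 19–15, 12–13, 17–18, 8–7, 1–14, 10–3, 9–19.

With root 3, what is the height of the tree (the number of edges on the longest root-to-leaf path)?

A deepest node is 16, reached by 3-10-2-14-8-7-5-18-17-11-12-13-6-15-19-9-0-16.
That path has 17 edges, so the height is 17.

17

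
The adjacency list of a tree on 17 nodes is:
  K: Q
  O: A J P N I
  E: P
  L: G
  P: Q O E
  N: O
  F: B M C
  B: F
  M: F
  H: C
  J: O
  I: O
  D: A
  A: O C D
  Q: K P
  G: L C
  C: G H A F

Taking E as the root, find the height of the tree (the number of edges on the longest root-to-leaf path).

6

L sits deepest: E → P → O → A → C → G → L — 6 edges from the root.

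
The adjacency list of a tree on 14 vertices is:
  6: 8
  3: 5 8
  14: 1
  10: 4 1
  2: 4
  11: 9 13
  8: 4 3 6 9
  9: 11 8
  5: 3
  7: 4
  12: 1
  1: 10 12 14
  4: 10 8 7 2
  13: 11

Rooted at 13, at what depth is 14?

Climbing from 14 to the root: 14–1–10–4–8–9–11–13. That's 7 steps.

7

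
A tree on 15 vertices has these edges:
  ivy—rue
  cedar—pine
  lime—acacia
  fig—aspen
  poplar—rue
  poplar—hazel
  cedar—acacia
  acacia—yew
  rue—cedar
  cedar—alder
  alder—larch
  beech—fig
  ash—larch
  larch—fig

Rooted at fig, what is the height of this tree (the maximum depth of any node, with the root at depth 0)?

A deepest node is hazel, reached by fig – larch – alder – cedar – rue – poplar – hazel.
That path has 6 edges, so the height is 6.

6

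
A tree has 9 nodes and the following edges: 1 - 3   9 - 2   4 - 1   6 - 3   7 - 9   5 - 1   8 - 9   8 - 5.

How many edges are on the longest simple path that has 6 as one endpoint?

6

The node farthest from 6 is 7 (2 also at distance 6), via 6-3-1-5-8-9-7 — 6 edges.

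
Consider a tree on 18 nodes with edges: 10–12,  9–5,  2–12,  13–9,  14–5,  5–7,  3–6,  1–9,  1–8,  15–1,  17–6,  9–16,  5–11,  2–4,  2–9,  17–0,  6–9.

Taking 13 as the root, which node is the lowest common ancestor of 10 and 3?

10's ancestor chain is 10, 12, 2, 9, 13 and 3's is 3, 6, 9, 13; they first meet at 9.

9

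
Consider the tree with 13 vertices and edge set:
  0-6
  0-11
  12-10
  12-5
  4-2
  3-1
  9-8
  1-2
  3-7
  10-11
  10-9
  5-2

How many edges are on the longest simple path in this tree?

9

BFS from 7 reaches 6 last, at distance 9; BFS from 6 confirms no node is farther.
Path: 7-3-1-2-5-12-10-11-0-6.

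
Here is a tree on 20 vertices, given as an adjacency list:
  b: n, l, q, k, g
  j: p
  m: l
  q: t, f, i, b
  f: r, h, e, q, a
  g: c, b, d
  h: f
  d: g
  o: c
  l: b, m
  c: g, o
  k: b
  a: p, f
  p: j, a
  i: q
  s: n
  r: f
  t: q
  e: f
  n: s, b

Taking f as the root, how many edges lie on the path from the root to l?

3

f–q–b–l — 3 edges.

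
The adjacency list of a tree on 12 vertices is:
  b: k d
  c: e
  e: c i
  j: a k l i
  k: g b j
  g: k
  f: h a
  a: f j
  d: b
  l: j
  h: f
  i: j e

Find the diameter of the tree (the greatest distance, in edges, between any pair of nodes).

6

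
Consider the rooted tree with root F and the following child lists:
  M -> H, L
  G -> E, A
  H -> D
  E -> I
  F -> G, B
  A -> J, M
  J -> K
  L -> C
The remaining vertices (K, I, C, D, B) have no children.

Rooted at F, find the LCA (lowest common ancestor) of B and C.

Ancestors of B (toward the root): B, F.
Ancestors of C: C, L, M, A, G, F.
The deepest node appearing in both lists is F.

F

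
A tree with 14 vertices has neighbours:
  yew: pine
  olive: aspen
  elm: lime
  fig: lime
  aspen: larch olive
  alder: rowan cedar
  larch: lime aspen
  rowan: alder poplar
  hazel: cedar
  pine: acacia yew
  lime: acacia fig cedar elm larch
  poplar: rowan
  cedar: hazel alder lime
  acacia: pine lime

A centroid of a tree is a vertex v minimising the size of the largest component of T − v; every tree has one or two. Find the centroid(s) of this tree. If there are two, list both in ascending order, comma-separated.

lime

Removing lime splits the tree into components of sizes 5, 3, 3, 1, 1; the largest is 5 ≤ ⌊14/2⌋ = 7.
Every other node leaves some component of size > 7, so the centroid is unique.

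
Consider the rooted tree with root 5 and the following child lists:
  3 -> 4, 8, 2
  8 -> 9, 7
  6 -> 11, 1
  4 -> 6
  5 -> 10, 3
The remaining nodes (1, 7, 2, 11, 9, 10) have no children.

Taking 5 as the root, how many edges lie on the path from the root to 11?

4

5 → 3 → 4 → 6 → 11 — 4 edges.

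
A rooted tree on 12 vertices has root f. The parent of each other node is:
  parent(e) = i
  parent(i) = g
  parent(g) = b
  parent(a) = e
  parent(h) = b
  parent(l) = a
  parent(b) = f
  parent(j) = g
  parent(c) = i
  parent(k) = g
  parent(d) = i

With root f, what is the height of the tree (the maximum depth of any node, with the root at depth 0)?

The longest root-to-leaf path is f – b – g – i – e – a – l (6 edges).

6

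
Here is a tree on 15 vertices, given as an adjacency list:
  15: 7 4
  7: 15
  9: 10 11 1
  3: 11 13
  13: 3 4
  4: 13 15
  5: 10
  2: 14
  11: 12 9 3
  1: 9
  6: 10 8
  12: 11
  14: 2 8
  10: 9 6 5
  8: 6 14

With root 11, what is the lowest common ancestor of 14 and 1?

Path 14→root: 14 8 6 10 9 11; path 1→root: 1 9 11.
First common node: 9.

9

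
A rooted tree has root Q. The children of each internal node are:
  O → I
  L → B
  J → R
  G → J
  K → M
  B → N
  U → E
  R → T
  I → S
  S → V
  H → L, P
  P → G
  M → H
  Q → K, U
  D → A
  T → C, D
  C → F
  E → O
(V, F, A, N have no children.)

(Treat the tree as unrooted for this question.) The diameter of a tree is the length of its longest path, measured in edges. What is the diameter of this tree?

16

Starting from V, a farthest node is A at distance 16.
One longest path: V–S–I–O–E–U–Q–K–M–H–P–G–J–R–T–D–A.
So the diameter is 16.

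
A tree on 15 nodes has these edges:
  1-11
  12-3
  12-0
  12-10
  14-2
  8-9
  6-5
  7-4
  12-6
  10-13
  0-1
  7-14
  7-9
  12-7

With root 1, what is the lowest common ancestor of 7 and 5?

12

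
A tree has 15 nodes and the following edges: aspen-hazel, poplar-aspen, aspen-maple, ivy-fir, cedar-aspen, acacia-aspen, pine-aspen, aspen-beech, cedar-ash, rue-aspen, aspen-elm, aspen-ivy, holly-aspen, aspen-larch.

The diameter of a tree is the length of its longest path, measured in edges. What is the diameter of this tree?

Starting from fir, a farthest node is ash at distance 4.
One longest path: fir-ivy-aspen-cedar-ash.
So the diameter is 4.

4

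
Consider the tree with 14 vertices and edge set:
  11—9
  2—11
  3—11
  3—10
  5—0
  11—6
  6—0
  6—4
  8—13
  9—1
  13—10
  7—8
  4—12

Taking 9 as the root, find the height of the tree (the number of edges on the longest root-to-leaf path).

6

7 sits deepest: 9 – 11 – 3 – 10 – 13 – 8 – 7 — 6 edges from the root.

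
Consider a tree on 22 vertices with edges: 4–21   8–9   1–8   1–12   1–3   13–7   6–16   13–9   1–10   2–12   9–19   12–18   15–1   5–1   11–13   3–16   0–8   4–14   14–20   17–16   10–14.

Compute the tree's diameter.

8

BFS from 7 reaches 21 last, at distance 8; BFS from 21 confirms no node is farther.
Path: 7-13-9-8-1-10-14-4-21.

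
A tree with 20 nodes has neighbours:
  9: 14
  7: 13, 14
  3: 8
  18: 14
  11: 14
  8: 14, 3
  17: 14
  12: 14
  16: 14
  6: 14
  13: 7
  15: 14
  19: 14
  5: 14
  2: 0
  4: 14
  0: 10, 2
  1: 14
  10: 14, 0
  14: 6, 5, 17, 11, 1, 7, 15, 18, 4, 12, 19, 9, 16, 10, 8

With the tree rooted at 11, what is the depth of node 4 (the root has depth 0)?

2

11 – 14 – 4 — 2 edges.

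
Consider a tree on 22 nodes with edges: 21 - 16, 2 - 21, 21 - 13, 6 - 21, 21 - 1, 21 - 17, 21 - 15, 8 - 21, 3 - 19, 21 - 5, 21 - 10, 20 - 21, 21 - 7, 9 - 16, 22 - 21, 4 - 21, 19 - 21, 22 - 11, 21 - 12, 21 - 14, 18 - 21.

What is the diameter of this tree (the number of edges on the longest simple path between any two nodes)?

4

BFS from 3 reaches 11 last, at distance 4; BFS from 11 confirms no node is farther.
Path: 3 – 19 – 21 – 22 – 11.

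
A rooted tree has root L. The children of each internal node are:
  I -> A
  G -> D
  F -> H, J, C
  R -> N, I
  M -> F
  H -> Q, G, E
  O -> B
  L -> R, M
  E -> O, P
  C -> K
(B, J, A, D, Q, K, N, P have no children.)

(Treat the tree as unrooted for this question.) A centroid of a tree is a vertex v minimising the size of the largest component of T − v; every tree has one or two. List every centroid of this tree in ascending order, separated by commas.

F

If F is removed the pieces have sizes 8, 6, 2, 1, all ≤ ⌊18/2⌋ = 9.
No neighbour of F does as well, so F is the unique centroid.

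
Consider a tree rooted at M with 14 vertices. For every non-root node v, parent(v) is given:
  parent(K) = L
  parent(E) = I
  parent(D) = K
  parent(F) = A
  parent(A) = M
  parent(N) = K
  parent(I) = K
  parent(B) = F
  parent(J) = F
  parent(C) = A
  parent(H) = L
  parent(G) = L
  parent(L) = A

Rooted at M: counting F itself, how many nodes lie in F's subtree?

F's subtree: {F, J, B}, size 3.

3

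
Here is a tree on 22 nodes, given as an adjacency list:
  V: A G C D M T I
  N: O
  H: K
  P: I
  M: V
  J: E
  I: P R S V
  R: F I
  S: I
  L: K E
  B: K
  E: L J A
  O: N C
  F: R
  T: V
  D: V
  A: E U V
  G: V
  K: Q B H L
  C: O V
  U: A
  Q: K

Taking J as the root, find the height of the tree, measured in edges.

6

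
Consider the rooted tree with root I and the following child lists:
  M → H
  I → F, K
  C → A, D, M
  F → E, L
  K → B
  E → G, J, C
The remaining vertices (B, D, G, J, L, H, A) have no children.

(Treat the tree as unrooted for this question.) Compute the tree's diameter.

Starting from H, a farthest node is B at distance 7.
One longest path: H-M-C-E-F-I-K-B.
So the diameter is 7.

7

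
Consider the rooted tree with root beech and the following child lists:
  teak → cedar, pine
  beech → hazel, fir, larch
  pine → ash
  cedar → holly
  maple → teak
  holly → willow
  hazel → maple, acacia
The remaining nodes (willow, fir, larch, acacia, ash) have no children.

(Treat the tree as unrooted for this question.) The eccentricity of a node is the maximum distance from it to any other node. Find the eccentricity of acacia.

A farthest node from acacia is willow.
The path acacia-hazel-maple-teak-cedar-holly-willow has 6 edges.

6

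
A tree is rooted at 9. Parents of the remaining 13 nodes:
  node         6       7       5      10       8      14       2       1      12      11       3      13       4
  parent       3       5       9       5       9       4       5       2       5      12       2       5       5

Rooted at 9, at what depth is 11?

Climbing from 11 to the root: 11–12–5–9. That's 3 steps.

3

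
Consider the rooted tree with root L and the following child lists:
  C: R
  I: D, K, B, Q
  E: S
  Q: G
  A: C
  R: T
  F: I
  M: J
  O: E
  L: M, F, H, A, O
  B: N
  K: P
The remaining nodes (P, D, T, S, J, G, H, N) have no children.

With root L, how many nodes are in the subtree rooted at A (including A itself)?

4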